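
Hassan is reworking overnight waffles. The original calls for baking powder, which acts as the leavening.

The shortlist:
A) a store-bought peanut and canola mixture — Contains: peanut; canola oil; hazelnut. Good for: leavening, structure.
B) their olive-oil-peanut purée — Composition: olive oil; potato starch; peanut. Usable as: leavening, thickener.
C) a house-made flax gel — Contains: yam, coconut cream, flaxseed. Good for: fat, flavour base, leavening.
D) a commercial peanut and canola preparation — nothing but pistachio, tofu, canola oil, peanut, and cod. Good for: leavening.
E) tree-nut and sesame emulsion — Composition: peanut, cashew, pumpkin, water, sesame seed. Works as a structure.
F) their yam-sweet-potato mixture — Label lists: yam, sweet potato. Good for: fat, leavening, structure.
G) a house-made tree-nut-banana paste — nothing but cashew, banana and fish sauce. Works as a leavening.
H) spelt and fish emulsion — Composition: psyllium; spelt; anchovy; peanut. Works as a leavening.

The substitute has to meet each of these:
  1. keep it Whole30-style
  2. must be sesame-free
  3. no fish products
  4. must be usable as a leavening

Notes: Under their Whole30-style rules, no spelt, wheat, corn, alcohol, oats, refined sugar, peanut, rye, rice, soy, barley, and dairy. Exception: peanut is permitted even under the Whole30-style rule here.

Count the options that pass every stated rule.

A: peanut is permitted under the Whole30-style carve-out; nothing else excluded — keep
B: peanut is permitted under the Whole30-style carve-out; nothing else excluded — keep
C: only coconut cream, yam, and flaxseed; none excluded — valid
D: has tofu, so not Whole30-style; has cod, so not fish-free — out
E: not usable as a leavening; has sesame seed, so not sesame-free — out
F: nothing on the exclusion list — OK
G: has fish sauce, so not fish-free — no
H: has spelt, so not Whole30-style; has anchovy, so not fish-free — out

4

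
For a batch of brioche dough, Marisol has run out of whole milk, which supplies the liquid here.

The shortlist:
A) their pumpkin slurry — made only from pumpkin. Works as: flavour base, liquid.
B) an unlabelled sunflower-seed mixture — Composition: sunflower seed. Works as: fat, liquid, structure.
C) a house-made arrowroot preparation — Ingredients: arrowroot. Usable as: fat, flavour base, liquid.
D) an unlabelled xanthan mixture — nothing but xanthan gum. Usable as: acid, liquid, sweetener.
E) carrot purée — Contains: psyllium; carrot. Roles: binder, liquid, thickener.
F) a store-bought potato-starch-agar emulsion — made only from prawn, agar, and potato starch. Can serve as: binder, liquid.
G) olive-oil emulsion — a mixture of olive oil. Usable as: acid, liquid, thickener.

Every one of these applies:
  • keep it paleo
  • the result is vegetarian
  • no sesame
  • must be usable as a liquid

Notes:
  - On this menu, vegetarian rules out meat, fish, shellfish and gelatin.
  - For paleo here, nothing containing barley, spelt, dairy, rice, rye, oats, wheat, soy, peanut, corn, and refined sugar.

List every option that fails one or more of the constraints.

F

A: only pumpkin; none excluded — OK
B: works as a liquid, paleo, no sesame — valid
C: only arrowroot; none excluded — valid
D: works as a liquid, paleo, no sesame — valid
E: only carrot and psyllium; none excluded — keep
F: has prawn, so not vegetarian — out
G: every rule checks out — OK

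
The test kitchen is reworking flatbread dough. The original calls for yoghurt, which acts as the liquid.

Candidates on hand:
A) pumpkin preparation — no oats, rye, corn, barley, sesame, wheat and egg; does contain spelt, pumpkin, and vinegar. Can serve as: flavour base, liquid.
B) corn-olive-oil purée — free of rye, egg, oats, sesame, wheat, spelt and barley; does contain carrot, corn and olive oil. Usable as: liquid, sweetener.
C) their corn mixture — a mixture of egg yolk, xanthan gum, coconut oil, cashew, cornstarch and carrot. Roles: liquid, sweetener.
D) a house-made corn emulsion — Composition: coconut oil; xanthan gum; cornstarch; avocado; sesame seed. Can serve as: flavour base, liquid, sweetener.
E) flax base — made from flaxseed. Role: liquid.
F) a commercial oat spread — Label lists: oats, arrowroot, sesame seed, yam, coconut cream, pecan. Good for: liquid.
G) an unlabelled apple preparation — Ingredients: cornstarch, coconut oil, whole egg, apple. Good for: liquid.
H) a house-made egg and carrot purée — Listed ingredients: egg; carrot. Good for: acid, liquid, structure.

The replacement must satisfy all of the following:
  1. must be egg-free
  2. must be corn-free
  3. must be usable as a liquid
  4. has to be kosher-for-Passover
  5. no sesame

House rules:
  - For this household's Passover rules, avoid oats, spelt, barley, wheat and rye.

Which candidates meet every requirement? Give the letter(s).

E

A: has spelt, so not kosher-for-Passover — reject
B: has corn, so not corn-free — reject
C: has cornstarch, so not corn-free; has egg yolk, so not egg-free — out
D: has cornstarch, so not corn-free; has sesame seed, so not sesame-free — reject
E: no egg, no sesame — keep
F: has oats, so not kosher-for-Passover; has sesame seed, so not sesame-free — no
G: has cornstarch, so not corn-free; has whole egg, so not egg-free — no
H: has egg, so not egg-free — out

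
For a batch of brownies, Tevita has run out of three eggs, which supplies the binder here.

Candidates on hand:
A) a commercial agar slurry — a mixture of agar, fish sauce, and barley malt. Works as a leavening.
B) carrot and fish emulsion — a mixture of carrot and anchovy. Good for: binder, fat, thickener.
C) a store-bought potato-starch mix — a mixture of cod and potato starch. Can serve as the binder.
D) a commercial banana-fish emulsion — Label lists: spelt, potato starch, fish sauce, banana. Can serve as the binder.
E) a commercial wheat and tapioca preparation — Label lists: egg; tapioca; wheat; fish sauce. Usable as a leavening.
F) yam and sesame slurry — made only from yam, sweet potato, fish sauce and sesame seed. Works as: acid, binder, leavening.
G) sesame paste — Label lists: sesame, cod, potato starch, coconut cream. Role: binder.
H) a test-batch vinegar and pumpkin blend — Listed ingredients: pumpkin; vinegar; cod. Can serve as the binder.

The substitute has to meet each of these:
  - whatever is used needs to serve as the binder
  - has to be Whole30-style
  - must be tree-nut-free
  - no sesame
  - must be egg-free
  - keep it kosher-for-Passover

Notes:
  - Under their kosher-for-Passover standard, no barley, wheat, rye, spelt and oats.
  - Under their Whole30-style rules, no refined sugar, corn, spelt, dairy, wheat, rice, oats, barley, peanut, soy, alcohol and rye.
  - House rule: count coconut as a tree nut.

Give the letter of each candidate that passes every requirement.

B, C, H

A: not usable as a binder; has barley malt, so not kosher-for-Passover (and 1 more) — out
B: all constraints satisfied — valid
C: no egg, no sesame — OK
D: has spelt, so not kosher-for-Passover; has spelt, so not Whole30-style — no
E: not usable as a binder; has wheat, so not kosher-for-Passover (and 2 more) — no
F: has sesame seed, so not sesame-free — no
G: has sesame, so not sesame-free; has coconut cream, so not tree-nut-free — reject
H: works as a binder, tree-nut-free, no sesame — valid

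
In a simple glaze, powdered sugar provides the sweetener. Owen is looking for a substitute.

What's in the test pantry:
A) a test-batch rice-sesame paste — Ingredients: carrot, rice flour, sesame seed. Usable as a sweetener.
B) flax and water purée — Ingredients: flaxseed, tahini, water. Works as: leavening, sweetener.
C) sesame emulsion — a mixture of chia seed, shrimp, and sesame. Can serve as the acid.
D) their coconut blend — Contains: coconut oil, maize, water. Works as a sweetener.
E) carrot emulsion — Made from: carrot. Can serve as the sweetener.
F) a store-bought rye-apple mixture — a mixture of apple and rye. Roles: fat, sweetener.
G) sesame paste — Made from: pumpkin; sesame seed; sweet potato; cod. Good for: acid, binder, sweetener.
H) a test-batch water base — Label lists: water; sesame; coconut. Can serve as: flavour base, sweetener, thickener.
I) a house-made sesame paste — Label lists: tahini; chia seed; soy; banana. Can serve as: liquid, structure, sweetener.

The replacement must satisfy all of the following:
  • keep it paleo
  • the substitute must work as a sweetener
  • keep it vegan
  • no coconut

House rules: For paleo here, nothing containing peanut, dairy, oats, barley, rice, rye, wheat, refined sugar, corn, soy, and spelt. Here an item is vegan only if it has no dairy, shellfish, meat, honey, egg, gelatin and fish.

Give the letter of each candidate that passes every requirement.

A: has rice flour, so not paleo — no
B: only tahini, water and flaxseed; none excluded — keep
C: not usable as a sweetener; has shrimp, so not vegan — out
D: has maize, so not paleo; has coconut oil, so not coconut-free — no
E: all constraints satisfied — valid
F: has rye, so not paleo — out
G: has cod, so not vegan — no
H: has coconut, so not coconut-free — reject
I: has soy, so not paleo — reject

B, E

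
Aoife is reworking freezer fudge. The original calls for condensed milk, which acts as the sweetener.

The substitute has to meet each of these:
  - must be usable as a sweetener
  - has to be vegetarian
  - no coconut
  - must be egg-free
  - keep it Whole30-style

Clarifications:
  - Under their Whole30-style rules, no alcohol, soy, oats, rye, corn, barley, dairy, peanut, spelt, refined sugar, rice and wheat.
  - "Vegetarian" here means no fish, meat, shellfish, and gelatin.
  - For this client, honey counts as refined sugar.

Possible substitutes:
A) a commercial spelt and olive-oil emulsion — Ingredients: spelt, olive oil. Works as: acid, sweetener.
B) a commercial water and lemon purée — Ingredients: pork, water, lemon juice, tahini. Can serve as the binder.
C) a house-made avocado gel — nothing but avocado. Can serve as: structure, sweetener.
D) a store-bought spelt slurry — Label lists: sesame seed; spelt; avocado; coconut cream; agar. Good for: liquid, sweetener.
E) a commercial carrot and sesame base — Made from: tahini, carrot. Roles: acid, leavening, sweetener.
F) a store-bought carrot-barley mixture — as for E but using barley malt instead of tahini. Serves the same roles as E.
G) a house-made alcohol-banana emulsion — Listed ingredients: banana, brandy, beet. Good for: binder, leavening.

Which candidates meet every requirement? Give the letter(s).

C, E

A: has spelt, so not Whole30-style — reject
B: not usable as a sweetener; has pork, so not vegetarian — reject
C: only avocado; none excluded — keep
D: has spelt, so not Whole30-style; has coconut cream, so not coconut-free — reject
E: nothing on the exclusion list — keep
F: has barley malt, so not Whole30-style — out
G: not usable as a sweetener; has brandy, so not Whole30-style — out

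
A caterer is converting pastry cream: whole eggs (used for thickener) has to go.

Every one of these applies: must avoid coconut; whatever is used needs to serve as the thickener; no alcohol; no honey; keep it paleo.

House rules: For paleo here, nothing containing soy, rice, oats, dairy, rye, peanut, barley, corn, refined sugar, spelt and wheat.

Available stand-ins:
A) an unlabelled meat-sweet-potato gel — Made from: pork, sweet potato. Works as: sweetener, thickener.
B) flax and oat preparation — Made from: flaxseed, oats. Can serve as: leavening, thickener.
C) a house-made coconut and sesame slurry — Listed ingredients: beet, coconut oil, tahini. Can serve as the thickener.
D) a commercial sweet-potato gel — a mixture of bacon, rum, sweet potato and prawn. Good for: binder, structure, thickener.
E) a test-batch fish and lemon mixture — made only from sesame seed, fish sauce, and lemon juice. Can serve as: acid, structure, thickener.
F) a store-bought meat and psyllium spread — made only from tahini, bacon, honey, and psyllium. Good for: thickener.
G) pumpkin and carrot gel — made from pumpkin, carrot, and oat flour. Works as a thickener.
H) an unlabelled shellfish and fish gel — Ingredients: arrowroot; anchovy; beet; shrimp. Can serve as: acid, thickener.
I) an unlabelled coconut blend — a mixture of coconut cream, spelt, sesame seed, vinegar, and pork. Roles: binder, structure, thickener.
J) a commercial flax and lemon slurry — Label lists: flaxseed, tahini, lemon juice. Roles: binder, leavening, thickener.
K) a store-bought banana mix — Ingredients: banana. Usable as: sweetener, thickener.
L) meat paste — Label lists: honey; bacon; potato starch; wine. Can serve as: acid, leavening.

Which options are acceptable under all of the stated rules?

A, E, H, J, K

A: nothing on the exclusion list — keep
B: has oats, so not paleo — no
C: has coconut oil, so not coconut-free — out
D: has rum, so not alcohol-free — reject
E: works as a thickener, no honey, no coconut — OK
F: has honey, so not honey-free — out
G: has oat flour, so not paleo — no
H: anchovy and shrimp etc. — none of it excluded — keep
I: has spelt, so not paleo; has coconut cream, so not coconut-free — out
J: works as a thickener, no alcohol, paleo — valid
K: works as a thickener, no honey, paleo — keep
L: not usable as a thickener; has wine, so not alcohol-free (and 1 more) — out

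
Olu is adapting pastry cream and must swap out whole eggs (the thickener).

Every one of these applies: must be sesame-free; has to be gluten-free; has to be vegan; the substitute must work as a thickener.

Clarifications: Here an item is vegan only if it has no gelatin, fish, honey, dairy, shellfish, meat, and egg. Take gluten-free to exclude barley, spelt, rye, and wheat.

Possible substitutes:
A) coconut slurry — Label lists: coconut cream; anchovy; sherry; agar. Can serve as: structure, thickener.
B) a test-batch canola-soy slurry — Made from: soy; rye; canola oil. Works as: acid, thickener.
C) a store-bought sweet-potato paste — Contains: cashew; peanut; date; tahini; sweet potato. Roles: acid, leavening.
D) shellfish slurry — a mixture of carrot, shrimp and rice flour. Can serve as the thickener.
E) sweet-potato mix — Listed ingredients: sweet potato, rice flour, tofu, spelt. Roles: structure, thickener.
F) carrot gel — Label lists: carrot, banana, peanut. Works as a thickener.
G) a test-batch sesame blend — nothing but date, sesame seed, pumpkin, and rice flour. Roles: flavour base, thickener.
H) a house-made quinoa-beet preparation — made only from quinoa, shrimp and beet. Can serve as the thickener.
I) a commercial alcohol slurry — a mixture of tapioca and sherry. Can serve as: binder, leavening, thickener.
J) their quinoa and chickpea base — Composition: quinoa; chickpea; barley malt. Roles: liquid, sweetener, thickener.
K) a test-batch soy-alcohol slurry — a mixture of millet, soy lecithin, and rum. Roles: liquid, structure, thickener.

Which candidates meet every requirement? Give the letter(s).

F, I, K

A: has anchovy, so not vegan — reject
B: has rye, so not gluten-free — reject
C: not usable as a thickener; has tahini, so not sesame-free — reject
D: has shrimp, so not vegan — reject
E: has spelt, so not gluten-free — out
F: only peanut, carrot, and banana; none excluded — keep
G: has sesame seed, so not sesame-free — out
H: has shrimp, so not vegan — reject
I: only sherry and tapioca; none excluded — OK
J: has barley malt, so not gluten-free — no
K: all constraints satisfied — valid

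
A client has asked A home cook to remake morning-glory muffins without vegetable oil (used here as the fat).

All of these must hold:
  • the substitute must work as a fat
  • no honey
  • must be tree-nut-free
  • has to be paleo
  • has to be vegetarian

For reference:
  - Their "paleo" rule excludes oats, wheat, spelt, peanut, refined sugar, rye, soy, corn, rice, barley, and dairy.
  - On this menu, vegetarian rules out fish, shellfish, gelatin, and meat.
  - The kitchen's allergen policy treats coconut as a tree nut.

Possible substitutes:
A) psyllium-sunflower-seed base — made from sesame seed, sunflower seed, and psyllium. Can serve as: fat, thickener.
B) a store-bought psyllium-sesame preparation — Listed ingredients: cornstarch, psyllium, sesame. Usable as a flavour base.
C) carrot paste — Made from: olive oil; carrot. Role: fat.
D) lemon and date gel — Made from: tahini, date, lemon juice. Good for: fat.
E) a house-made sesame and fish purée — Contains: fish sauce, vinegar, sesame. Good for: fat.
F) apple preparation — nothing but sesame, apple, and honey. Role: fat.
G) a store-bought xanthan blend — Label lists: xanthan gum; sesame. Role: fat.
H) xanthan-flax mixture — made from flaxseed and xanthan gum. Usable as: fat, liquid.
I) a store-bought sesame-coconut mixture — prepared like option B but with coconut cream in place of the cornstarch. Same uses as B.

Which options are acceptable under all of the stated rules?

A: only sesame seed, sunflower seed, and psyllium; none excluded — OK
B: not usable as a fat; has cornstarch, so not paleo — out
C: only olive oil and carrot; none excluded — valid
D: all constraints satisfied — valid
E: has fish sauce, so not vegetarian — no
F: has honey, so not honey-free — no
G: only sesame and xanthan gum; none excluded — OK
H: vegetarian, tree-nut-free — valid
I: not usable as a fat; has coconut cream, so not tree-nut-free — no

A, C, D, G, H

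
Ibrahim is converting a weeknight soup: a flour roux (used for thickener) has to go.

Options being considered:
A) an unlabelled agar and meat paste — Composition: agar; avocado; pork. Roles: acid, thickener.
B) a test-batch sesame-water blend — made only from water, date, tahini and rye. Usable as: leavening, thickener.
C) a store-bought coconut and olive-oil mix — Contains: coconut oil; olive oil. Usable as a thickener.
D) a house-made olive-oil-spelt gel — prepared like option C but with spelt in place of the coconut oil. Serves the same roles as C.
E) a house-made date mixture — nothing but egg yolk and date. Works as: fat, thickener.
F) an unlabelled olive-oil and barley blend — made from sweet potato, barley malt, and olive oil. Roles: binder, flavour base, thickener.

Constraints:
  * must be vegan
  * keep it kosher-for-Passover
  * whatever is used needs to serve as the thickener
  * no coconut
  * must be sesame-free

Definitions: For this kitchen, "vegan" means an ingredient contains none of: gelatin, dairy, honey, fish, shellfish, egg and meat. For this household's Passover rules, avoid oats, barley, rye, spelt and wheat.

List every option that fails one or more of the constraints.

A, B, C, D, E, F

A: has pork, so not vegan — out
B: has rye, so not kosher-for-Passover; has tahini, so not sesame-free — no
C: has coconut oil, so not coconut-free — out
D: has spelt, so not kosher-for-Passover — reject
E: has egg yolk, so not vegan — out
F: has barley malt, so not kosher-for-Passover — reject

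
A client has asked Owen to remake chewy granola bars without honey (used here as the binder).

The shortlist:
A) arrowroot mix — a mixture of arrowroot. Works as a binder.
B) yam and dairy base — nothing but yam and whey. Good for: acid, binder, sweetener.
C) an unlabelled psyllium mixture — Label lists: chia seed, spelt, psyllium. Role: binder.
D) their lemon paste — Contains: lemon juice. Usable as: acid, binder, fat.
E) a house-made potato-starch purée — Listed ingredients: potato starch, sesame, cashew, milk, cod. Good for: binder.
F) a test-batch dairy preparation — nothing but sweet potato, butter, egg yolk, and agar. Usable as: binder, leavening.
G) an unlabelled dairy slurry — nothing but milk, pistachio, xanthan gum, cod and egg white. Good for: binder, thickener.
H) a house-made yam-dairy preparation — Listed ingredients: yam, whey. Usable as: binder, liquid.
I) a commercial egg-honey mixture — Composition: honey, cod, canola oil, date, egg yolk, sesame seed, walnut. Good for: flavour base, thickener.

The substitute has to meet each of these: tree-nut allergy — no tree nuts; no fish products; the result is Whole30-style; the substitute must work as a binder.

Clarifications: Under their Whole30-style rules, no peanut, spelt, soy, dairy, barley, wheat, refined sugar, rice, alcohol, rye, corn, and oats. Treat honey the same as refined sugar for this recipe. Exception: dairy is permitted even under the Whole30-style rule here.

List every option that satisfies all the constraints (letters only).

A: all constraints satisfied — OK
B: dairy is permitted under the Whole30-style carve-out; nothing else excluded — valid
C: has spelt, so not Whole30-style — out
D: no tree nuts, Whole30-style — OK
E: has cashew, so not tree-nut-free; has cod, so not fish-free — out
F: dairy is permitted under the Whole30-style carve-out; nothing else excluded — valid
G: has pistachio, so not tree-nut-free; has cod, so not fish-free — reject
H: dairy is permitted under the Whole30-style carve-out; nothing else excluded — OK
I: not usable as a binder; has honey, so not Whole30-style (and 2 more) — no

A, B, D, F, H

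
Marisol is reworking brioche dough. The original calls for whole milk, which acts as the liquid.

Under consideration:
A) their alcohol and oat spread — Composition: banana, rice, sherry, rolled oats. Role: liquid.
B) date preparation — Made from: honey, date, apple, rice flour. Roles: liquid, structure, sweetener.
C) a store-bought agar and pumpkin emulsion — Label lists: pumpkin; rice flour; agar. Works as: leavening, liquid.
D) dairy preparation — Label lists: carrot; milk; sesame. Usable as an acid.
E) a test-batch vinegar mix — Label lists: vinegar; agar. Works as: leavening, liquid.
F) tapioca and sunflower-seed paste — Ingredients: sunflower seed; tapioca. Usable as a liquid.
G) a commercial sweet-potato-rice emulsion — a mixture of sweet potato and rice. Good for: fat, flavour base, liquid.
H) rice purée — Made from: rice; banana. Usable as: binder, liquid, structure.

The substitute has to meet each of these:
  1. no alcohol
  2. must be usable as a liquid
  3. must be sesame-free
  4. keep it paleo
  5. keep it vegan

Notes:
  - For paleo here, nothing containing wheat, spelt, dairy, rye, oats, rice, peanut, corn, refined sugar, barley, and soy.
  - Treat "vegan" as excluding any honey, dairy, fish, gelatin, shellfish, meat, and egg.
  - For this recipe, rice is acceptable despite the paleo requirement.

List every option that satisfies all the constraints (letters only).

A: has rolled oats, so not paleo; has sherry, so not alcohol-free — out
B: has honey, so not vegan — out
C: rice is permitted under the paleo carve-out; nothing else excluded — valid
D: not usable as a liquid; has milk, so not paleo (and 2 more) — reject
E: all constraints satisfied — OK
F: nothing on the exclusion list — OK
G: rice is permitted under the paleo carve-out; nothing else excluded — keep
H: rice is permitted under the paleo carve-out; nothing else excluded — keep

C, E, F, G, H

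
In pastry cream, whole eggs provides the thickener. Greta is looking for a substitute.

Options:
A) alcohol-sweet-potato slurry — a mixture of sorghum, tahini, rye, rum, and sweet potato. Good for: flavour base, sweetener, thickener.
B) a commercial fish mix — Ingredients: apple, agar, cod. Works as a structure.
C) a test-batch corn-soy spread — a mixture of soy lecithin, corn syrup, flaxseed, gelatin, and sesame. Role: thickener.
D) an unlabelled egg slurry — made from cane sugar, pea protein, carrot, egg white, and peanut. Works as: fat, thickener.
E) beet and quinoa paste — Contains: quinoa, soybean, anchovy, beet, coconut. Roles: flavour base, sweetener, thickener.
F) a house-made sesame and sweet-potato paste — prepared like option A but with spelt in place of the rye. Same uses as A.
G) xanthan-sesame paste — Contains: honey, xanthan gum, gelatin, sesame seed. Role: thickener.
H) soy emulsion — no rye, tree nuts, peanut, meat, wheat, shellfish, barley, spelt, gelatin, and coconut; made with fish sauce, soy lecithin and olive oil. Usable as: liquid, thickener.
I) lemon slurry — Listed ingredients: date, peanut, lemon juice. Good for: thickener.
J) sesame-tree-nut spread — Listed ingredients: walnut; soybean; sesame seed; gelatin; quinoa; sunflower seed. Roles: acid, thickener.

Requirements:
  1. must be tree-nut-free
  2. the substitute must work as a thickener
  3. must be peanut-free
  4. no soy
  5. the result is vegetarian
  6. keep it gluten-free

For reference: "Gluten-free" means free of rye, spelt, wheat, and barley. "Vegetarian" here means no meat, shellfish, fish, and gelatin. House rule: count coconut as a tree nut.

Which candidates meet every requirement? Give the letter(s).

none

A: has rye, so not gluten-free — no
B: not usable as a thickener; has cod, so not vegetarian — reject
C: has gelatin, so not vegetarian; has soy lecithin, so not soy-free — out
D: has peanut, so not peanut-free — no
E: has anchovy, so not vegetarian; has soybean, so not soy-free (and 1 more) — reject
F: has spelt, so not gluten-free — no
G: has gelatin, so not vegetarian — no
H: has fish sauce, so not vegetarian; has soy lecithin, so not soy-free — reject
I: has peanut, so not peanut-free — no
J: has gelatin, so not vegetarian; has soybean, so not soy-free (and 1 more) — out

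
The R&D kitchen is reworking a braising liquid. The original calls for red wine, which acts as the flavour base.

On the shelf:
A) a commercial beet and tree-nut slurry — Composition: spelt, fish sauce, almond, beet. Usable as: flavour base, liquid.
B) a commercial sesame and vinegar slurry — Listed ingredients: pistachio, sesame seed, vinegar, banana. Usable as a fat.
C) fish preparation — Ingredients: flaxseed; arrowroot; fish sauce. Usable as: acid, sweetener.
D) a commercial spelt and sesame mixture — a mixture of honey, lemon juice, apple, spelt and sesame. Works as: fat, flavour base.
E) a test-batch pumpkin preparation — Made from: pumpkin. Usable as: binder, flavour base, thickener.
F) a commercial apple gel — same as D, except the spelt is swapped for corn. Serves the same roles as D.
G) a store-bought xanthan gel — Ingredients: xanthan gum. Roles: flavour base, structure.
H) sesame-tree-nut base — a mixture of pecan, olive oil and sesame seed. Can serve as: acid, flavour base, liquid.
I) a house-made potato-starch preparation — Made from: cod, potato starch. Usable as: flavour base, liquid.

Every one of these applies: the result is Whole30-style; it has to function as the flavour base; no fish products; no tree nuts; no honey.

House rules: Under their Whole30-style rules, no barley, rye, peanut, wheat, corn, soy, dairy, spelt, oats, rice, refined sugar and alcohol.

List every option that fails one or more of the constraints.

A: has spelt, so not Whole30-style; has almond, so not tree-nut-free (and 1 more) — reject
B: not usable as a flavour base; has pistachio, so not tree-nut-free — out
C: not usable as a flavour base; has fish sauce, so not fish-free — out
D: has spelt, so not Whole30-style; has honey, so not honey-free — reject
E: works as a flavour base, no fish, no honey — keep
F: has corn, so not Whole30-style; has honey, so not honey-free — no
G: only xanthan gum; none excluded — valid
H: has pecan, so not tree-nut-free — reject
I: has cod, so not fish-free — no

A, B, C, D, F, H, I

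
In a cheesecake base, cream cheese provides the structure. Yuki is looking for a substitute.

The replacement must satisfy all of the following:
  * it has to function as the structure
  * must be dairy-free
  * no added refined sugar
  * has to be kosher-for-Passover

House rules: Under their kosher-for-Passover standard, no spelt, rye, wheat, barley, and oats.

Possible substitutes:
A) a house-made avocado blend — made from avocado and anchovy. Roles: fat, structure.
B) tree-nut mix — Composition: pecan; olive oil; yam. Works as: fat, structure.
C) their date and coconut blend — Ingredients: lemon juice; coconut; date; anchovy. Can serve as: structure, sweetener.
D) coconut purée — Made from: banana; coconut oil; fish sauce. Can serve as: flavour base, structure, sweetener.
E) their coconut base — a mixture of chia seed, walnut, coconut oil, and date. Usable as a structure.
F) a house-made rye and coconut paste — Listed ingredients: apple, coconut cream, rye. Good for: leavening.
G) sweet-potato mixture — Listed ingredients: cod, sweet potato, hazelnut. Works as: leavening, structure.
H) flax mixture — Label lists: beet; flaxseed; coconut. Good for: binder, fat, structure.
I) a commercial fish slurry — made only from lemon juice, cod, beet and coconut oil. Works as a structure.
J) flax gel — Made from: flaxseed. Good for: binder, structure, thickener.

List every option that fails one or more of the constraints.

A: only anchovy and avocado; none excluded — OK
B: nothing on the exclusion list — keep
C: works as a structure, kosher-for-Passover, no refined sugar — OK
D: nothing on the exclusion list — OK
E: nothing on the exclusion list — valid
F: not usable as a structure; has rye, so not kosher-for-Passover — reject
G: only cod, hazelnut, and sweet potato; none excluded — keep
H: kosher-for-Passover, no dairy — valid
I: coconut oil and cod etc. — none of it excluded — OK
J: no dairy, no refined sugar — valid

F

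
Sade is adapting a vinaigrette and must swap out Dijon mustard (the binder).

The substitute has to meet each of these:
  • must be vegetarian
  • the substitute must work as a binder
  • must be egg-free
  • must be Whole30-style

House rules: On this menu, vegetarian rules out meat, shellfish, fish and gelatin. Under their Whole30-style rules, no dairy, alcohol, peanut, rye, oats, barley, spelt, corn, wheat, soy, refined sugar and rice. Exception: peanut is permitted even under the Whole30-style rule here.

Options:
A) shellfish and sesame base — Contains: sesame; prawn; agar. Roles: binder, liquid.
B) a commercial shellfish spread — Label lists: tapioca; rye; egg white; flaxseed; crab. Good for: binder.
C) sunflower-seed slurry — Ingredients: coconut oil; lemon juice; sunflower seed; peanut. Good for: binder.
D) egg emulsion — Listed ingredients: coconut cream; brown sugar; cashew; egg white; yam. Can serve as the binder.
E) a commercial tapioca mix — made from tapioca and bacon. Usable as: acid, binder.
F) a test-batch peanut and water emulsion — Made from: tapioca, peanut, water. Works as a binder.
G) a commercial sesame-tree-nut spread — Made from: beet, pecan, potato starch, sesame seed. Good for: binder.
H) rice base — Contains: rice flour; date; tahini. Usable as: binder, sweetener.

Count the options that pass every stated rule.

A: has prawn, so not vegetarian — no
B: has crab, so not vegetarian; has rye, so not Whole30-style (and 1 more) — out
C: peanut is permitted under the Whole30-style carve-out; nothing else excluded — valid
D: has brown sugar, so not Whole30-style; has egg white, so not egg-free — no
E: has bacon, so not vegetarian — no
F: peanut is permitted under the Whole30-style carve-out; nothing else excluded — keep
G: Whole30-style, no egg — OK
H: has rice flour, so not Whole30-style — reject

3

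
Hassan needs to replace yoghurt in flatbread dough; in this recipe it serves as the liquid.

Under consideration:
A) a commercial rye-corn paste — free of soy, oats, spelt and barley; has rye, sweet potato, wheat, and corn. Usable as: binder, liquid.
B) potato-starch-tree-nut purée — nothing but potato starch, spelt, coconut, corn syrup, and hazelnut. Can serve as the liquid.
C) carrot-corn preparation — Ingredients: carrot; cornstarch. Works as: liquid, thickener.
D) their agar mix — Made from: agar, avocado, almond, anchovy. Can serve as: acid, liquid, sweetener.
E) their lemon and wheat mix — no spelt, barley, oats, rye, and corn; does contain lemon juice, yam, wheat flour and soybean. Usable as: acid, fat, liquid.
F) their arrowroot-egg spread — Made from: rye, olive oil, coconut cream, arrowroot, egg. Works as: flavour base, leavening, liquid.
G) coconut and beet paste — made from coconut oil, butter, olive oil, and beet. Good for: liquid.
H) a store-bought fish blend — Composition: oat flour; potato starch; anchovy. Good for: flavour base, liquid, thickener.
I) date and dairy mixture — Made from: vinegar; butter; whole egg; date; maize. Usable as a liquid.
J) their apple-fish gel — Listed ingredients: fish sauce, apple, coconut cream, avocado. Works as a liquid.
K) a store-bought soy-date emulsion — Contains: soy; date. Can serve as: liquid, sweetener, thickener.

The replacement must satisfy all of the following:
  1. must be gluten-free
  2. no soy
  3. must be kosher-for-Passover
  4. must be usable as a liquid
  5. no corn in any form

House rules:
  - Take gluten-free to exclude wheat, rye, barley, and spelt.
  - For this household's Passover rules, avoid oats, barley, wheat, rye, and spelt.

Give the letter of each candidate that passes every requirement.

D, G, J

A: has rye, so not gluten-free; has rye, so not kosher-for-Passover (and 1 more) — out
B: has spelt, so not gluten-free; has spelt, so not kosher-for-Passover (and 1 more) — out
C: has cornstarch, so not corn-free — out
D: works as a liquid, no soy, kosher-for-Passover — OK
E: has wheat flour, so not gluten-free; has wheat flour, so not kosher-for-Passover (and 1 more) — reject
F: has rye, so not gluten-free; has rye, so not kosher-for-Passover — reject
G: coconut oil and butter etc. — none of it excluded — valid
H: has oat flour, so not kosher-for-Passover — reject
I: has maize, so not corn-free — out
J: coconut cream and fish sauce etc. — none of it excluded — OK
K: has soy, so not soy-free — reject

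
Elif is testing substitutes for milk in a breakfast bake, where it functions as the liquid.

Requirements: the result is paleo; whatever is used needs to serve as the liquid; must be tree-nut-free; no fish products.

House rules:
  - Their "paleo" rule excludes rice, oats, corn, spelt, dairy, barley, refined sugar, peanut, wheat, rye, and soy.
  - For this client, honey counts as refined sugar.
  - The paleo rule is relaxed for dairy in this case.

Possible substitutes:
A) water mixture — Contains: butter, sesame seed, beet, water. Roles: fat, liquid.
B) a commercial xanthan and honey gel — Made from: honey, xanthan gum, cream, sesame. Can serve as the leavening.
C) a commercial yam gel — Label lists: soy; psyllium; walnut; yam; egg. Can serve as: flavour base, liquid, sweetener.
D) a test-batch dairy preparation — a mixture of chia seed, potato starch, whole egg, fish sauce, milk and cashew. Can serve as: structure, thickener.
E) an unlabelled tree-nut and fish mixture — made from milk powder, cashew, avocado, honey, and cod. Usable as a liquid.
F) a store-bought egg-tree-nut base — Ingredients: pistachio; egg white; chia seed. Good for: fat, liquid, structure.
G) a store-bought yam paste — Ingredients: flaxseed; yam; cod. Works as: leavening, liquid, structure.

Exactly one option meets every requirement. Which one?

A

A: dairy is permitted under the paleo carve-out; nothing else excluded — OK
B: not usable as a liquid; has honey, so not paleo — out
C: has soy, so not paleo; has walnut, so not tree-nut-free — no
D: not usable as a liquid; has cashew, so not tree-nut-free (and 1 more) — reject
E: has honey, so not paleo; has cashew, so not tree-nut-free (and 1 more) — no
F: has pistachio, so not tree-nut-free — out
G: has cod, so not fish-free — out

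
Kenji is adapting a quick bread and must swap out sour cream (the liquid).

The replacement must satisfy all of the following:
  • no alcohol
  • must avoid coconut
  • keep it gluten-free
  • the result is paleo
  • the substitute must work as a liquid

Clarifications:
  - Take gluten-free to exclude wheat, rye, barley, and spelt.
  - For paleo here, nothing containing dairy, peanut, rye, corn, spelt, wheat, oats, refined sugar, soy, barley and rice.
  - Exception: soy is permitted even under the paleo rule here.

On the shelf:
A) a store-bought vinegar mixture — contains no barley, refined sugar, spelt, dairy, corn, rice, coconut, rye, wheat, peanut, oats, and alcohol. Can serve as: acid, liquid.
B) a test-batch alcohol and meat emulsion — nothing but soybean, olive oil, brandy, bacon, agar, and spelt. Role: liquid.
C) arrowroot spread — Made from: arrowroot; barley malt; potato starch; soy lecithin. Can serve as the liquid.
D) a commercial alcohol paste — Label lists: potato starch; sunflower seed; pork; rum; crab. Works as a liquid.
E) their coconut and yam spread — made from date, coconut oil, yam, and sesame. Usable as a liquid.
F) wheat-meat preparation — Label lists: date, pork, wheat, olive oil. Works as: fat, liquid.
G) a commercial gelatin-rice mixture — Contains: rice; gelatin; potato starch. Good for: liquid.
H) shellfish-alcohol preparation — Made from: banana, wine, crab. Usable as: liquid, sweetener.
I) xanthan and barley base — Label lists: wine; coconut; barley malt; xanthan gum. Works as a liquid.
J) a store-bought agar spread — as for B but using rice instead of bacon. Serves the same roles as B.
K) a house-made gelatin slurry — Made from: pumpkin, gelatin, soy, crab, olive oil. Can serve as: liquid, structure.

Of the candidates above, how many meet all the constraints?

A: works as a liquid, no alcohol, gluten-free — valid
B: has spelt, so not gluten-free; has spelt, so not paleo (and 1 more) — reject
C: has barley malt, so not gluten-free; has barley malt, so not paleo — reject
D: has rum, so not alcohol-free — out
E: has coconut oil, so not coconut-free — out
F: has wheat, so not gluten-free; has wheat, so not paleo — out
G: has rice, so not paleo — no
H: has wine, so not alcohol-free — reject
I: has barley malt, so not gluten-free; has barley malt, so not paleo (and 2 more) — reject
J: has spelt, so not gluten-free; has rice, so not paleo (and 1 more) — out
K: soy is permitted under the paleo carve-out; nothing else excluded — OK

2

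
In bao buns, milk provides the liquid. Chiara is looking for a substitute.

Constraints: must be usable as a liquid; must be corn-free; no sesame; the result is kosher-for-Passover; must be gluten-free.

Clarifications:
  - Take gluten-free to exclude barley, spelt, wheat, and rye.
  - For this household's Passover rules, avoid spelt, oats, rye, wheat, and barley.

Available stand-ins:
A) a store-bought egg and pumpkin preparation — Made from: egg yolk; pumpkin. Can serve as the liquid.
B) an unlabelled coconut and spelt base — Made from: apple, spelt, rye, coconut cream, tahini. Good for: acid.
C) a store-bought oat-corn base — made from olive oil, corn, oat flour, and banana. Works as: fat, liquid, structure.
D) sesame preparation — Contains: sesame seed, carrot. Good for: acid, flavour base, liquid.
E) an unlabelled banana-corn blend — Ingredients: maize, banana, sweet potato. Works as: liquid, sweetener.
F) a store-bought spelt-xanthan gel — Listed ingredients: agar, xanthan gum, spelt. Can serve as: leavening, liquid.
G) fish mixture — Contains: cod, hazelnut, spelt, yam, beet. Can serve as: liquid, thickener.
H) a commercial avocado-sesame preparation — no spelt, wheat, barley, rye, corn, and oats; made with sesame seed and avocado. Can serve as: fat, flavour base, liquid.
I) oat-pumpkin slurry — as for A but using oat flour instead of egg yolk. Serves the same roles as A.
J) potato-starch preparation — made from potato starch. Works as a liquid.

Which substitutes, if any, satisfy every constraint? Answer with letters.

A: only egg yolk and pumpkin; none excluded — keep
B: not usable as a liquid; has rye, so not gluten-free (and 2 more) — reject
C: has oat flour, so not kosher-for-Passover; has corn, so not corn-free — no
D: has sesame seed, so not sesame-free — reject
E: has maize, so not corn-free — reject
F: has spelt, so not gluten-free; has spelt, so not kosher-for-Passover — no
G: has spelt, so not gluten-free; has spelt, so not kosher-for-Passover — out
H: has sesame seed, so not sesame-free — reject
I: has oat flour, so not kosher-for-Passover — no
J: every rule checks out — keep

A, J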